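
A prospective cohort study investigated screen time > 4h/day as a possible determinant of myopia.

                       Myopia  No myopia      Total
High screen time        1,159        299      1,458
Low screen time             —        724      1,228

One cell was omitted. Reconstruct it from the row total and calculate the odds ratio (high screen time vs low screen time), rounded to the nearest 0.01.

5.57

The missing cell is in the unexposed row: 1228 − 724 = 504.
So a = 1159, b = 299, c = 504, d = 724.
OR = (a·d)/(b·c) = (1159 × 724) / (299 × 504) = 839116 / 150696 = 5.56827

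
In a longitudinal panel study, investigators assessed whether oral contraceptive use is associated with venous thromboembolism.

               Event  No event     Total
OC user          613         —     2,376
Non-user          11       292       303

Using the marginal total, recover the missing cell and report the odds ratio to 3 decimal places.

9.230

The missing cell is in the exposed row: 2376 − 613 = 1763.
So a = 613, b = 1763, c = 11, d = 292.
OR = (a·d)/(b·c) = (613 × 292) / (1763 × 11) = 178996 / 19393 = 9.22993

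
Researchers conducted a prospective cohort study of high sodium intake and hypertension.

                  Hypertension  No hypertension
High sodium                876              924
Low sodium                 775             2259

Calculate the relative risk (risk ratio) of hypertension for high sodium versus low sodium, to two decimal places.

1.91

Cells: a = 876, b = 924, c = 775, d = 2259.
Risk in exposed = 876/1800 = 0.48667; risk in unexposed = 775/3034 = 0.25544.
RR = 0.48667 / 0.25544 = 1.90522
The risk among the exposed is 1.91 times that among the unexposed.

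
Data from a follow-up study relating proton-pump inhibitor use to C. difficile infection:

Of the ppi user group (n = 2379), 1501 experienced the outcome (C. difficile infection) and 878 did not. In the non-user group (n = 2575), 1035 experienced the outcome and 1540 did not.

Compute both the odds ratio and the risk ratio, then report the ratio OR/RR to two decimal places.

From the description: a = 1501, b = 878, c = 1035, d = 1540.
OR = (1501·1540)/(878·1035) = 2311540/908730 = 2.54370
Risk in exposed = 1501/2379 = 0.63094; risk in unexposed = 1035/2575 = 0.40194; RR = 1.56972
OR/RR = 2.54370 / 1.56972 = 1.62048
The outcome is not rare, so the OR lies further from 1 than the RR.

1.62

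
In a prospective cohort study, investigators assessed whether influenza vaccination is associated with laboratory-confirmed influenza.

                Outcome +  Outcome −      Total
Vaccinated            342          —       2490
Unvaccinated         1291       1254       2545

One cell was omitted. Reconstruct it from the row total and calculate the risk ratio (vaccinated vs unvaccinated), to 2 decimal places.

The missing cell is in the exposed row: 2490 − 342 = 2148.
So a = 342, b = 2148, c = 1291, d = 1254.
RR = [a/(a+b)] / [c/(c+d)] = (342/2490) / (1291/2545) = 0.13735/0.50727 = 0.27076

0.27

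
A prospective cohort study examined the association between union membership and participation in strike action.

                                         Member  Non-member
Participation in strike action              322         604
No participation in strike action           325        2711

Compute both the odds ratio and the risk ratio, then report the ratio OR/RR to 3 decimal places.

Reading the table with exposure as columns: a = 322 (Member, case), b = 325 (Member, non-case), c = 604 (Non-member, case), d = 2711.
OR = (322·2711)/(325·604) = 872942/196300 = 4.44698
Risk in exposed = 322/647 = 0.49768; risk in unexposed = 604/3315 = 0.18220; RR = 2.73148
OR/RR = 4.44698 / 2.73148 = 1.62805
The outcome is not rare, so the OR lies further from 1 than the RR.

1.628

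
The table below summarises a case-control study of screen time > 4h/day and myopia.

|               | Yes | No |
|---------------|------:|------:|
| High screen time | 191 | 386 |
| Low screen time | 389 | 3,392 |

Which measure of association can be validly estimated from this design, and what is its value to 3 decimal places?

Cells: a = 191, b = 386, c = 389, d = 3392.
This is a case-control study: participants were sampled on outcome status, so risks in the source population cannot be estimated directly — relative risk is not valid here. The odds ratio is the appropriate measure.
OR = (a·d)/(b·c) = (191 × 3392) / (386 × 389) = 647872 / 150154 = 4.31472

4.315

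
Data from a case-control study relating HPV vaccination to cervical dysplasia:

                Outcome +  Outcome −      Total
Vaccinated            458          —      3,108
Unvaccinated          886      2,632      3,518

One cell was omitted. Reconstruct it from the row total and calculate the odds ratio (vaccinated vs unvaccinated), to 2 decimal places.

0.51

The missing cell is in the exposed row: 3108 − 458 = 2650.
So a = 458, b = 2650, c = 886, d = 2632.
OR = (a·d)/(b·c) = (458 × 2632) / (2650 × 886) = 1205456 / 2347900 = 0.51342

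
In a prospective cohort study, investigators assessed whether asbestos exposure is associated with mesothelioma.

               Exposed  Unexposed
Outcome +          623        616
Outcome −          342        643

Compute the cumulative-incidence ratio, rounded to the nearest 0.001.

1.319

Reading the table with exposure as columns: a = 623 (Exposed, case), b = 342 (Exposed, non-case), c = 616 (Unexposed, case), d = 643.
Risk in exposed = 623/965 = 0.64560; risk in unexposed = 616/1259 = 0.48928.
RR = 0.64560 / 0.48928 = 1.31949
The risk among the exposed is 1.32 times that among the unexposed.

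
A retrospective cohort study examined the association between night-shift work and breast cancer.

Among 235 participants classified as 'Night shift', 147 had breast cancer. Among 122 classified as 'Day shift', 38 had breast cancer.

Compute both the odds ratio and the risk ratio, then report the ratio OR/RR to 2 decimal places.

1.84

From the description: a = 147, b = 88, c = 38, d = 84.
OR = (147·84)/(88·38) = 12348/3344 = 3.69258
Risk in exposed = 147/235 = 0.62553; risk in unexposed = 38/122 = 0.31148; RR = 2.00829
OR/RR = 3.69258 / 2.00829 = 1.83867
The outcome is not rare, so the OR lies further from 1 than the RR.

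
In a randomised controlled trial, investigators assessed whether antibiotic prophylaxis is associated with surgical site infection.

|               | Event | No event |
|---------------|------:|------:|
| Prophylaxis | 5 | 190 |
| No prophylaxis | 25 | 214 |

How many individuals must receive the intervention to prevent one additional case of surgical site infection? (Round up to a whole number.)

Risk in treated group = 5/195 = 0.02564; risk in control = 25/239 = 0.10460.
Absolute risk reduction = 0.10460 − 0.02564 = 0.07896
NNT = 1 / ARR = 1 / 0.07896 = 12.664 → round up → 13

13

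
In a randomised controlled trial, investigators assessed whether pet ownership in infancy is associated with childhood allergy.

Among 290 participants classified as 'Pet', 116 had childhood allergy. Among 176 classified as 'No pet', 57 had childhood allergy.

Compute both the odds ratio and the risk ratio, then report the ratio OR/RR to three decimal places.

1.127

From the description: a = 116, b = 174, c = 57, d = 119.
OR = (116·119)/(174·57) = 13804/9918 = 1.39181
Risk in exposed = 116/290 = 0.40000; risk in unexposed = 57/176 = 0.32386; RR = 1.23509
OR/RR = 1.39181 / 1.23509 = 1.12689
The outcome is not rare, so the OR lies further from 1 than the RR.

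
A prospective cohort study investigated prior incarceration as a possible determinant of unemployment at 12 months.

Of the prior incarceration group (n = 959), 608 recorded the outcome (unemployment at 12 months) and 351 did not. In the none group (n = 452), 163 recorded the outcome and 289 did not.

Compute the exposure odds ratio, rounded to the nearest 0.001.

From the description: a = 608, b = 351, c = 163, d = 289.
OR = (a·d)/(b·c) = (608 × 289) / (351 × 163) = 175712 / 57213 = 3.07119
The odds of unemployment at 12 months are about 3.07 times as high in the prior incarceration group.

3.071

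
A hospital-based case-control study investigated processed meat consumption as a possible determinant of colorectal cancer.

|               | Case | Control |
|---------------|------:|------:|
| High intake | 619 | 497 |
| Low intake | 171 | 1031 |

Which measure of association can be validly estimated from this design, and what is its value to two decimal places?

Cells: a = 619, b = 497, c = 171, d = 1031.
This is a hospital-based case-control study: participants were sampled on outcome status, so risks in the source population cannot be estimated directly — relative risk is not valid here. The odds ratio is the appropriate measure.
OR = (a·d)/(b·c) = (619 × 1031) / (497 × 171) = 638189 / 84987 = 7.50925

7.51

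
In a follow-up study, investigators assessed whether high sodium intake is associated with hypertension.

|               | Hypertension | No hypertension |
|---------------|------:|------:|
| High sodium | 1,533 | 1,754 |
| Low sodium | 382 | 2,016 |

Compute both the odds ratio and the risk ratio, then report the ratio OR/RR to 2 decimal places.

Cells: a = 1533, b = 1754, c = 382, d = 2016.
OR = (1533·2016)/(1754·382) = 3090528/670028 = 4.61254
Risk in exposed = 1533/3287 = 0.46638; risk in unexposed = 382/2398 = 0.15930; RR = 2.92771
OR/RR = 4.61254 / 2.92771 = 1.57547
The outcome is not rare, so the OR lies further from 1 than the RR.

1.58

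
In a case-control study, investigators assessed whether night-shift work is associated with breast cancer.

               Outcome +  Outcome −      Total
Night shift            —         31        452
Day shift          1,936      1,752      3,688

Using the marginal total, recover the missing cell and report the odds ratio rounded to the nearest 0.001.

12.290

The missing cell is in the exposed row: 452 − 31 = 421.
So a = 421, b = 31, c = 1936, d = 1752.
OR = (a·d)/(b·c) = (421 × 1752) / (31 × 1936) = 737592 / 60016 = 12.28992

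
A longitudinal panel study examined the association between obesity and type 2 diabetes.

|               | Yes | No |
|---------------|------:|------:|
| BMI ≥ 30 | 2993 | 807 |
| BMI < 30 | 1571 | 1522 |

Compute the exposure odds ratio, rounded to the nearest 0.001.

Cells: a = 2993, b = 807, c = 1571, d = 1522.
OR = (a·d)/(b·c) = (2993 × 1522) / (807 × 1571) = 4555346 / 1267797 = 3.59312
The odds of type 2 diabetes are about 3.59 times as high in the bmi ≥ 30 group.

3.593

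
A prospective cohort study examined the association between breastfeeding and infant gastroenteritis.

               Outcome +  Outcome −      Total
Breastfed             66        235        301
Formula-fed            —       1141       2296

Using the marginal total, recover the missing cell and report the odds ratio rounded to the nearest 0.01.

The missing cell is in the unexposed row: 2296 − 1141 = 1155.
So a = 66, b = 235, c = 1155, d = 1141.
OR = (a·d)/(b·c) = (66 × 1141) / (235 × 1155) = 75306 / 271425 = 0.27745

0.28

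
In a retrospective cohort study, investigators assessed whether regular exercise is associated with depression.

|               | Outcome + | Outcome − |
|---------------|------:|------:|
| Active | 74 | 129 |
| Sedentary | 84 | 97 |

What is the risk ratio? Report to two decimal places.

0.79

Cells: a = 74, b = 129, c = 84, d = 97.
Risk in exposed = 74/203 = 0.36453; risk in unexposed = 84/181 = 0.46409.
RR = 0.36453 / 0.46409 = 0.78548
The risk is 21% lower among the exposed than among the unexposed.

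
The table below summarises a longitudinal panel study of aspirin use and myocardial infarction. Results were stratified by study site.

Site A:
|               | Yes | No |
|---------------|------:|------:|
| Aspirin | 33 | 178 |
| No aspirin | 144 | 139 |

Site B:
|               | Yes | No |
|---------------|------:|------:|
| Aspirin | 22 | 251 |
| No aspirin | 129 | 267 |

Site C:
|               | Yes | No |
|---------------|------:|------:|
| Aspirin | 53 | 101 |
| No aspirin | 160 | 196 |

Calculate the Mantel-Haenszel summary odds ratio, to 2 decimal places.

0.29

OR_MH = Σ(aᵢdᵢ/nᵢ) / Σ(bᵢcᵢ/nᵢ), where nᵢ is the stratum total.
Stratum 1 (Site A): n = 494; a·d/n = 33·139/494 = 9.2854; b·c/n = 178·144/494 = 51.8866
Stratum 2 (Site B): n = 669; a·d/n = 22·267/669 = 8.7803; b·c/n = 251·129/669 = 48.3991
Stratum 3 (Site C): n = 510; a·d/n = 53·196/510 = 20.3686; b·c/n = 101·160/510 = 31.6863
OR_MH = (9.2854 + 8.7803 + 20.3686) / (51.8866 + 48.3991 + 31.6863) = 38.4343 / 131.9720 = 0.29123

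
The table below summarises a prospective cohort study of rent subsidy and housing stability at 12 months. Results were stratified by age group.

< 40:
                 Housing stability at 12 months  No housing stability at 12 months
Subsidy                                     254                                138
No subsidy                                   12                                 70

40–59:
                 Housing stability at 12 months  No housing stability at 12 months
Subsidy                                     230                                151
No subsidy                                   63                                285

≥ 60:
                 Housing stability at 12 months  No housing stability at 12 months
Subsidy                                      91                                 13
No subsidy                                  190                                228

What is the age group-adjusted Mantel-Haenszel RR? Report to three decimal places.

2.808

RR_MH = Σ(aᵢ·n₀ᵢ/nᵢ) / Σ(cᵢ·n₁ᵢ/nᵢ), with n₁ᵢ = aᵢ+bᵢ (exposed), n₀ᵢ = cᵢ+dᵢ (unexposed), nᵢ = n₁ᵢ+n₀ᵢ.
Stratum 1 (< 40): n₁ = 392, n₀ = 82, n = 474; a·n₀/n = 254·82/474 = 43.9409; c·n₁/n = 12·392/474 = 9.9241
Stratum 2 (40–59): n₁ = 381, n₀ = 348, n = 729; a·n₀/n = 230·348/729 = 109.7942; c·n₁/n = 63·381/729 = 32.9259
Stratum 3 (≥ 60): n₁ = 104, n₀ = 418, n = 522; a·n₀/n = 91·418/522 = 72.8697; c·n₁/n = 190·104/522 = 37.8544
RR_MH = (43.9409 + 109.7942 + 72.8697) / (9.9241 + 32.9259 + 37.8544) = 226.6049 / 80.7044 = 2.80784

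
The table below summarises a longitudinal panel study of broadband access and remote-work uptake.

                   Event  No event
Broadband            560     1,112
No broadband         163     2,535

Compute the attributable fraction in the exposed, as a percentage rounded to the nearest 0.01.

81.96

Cells: a = 560, b = 1112, c = 163, d = 2535.
Risk in exposed = 560/1672 = 0.33493; risk in unexposed = 163/2698 = 0.06042.
RR = 0.33493/0.06042 = 5.54378
AR% = (RR − 1)/RR × 100 = (5.54378 − 1)/5.54378 × 100 = 81.9618%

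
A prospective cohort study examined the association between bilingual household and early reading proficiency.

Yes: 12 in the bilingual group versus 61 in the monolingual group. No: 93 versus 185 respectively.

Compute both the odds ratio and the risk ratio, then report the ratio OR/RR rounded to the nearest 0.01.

From the description: a = 12, b = 93, c = 61, d = 185.
OR = (12·185)/(93·61) = 2220/5673 = 0.39133
Risk in exposed = 12/105 = 0.11429; risk in unexposed = 61/246 = 0.24797; RR = 0.46089
OR/RR = 0.39133 / 0.46089 = 0.84907
The outcome is not rare, so the OR lies further from 1 than the RR.

0.85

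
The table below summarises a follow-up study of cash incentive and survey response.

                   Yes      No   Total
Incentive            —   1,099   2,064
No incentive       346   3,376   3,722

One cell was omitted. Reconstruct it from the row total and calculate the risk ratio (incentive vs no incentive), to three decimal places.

The missing cell is in the exposed row: 2064 − 1099 = 965.
So a = 965, b = 1099, c = 346, d = 3376.
RR = [a/(a+b)] / [c/(c+d)] = (965/2064) / (346/3722) = 0.46754/0.09296 = 5.02942

5.029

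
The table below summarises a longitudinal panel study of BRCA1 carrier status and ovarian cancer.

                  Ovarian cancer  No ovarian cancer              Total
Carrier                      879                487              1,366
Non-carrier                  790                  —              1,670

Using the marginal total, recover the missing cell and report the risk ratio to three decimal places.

The missing cell is in the unexposed row: 1670 − 790 = 880.
So a = 879, b = 487, c = 790, d = 880.
RR = [a/(a+b)] / [c/(c+d)] = (879/1366) / (790/1670) = 0.64348/0.47305 = 1.36028

1.360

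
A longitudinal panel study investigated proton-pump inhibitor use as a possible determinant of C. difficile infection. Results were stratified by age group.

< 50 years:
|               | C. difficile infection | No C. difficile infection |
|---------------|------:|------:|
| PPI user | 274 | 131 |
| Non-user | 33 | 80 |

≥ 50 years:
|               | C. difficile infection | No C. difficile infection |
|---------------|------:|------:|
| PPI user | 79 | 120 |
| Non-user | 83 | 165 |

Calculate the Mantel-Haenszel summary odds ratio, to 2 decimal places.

OR_MH = Σ(aᵢdᵢ/nᵢ) / Σ(bᵢcᵢ/nᵢ), where nᵢ is the stratum total.
Stratum 1 (< 50 years): n = 518; a·d/n = 274·80/518 = 42.3166; b·c/n = 131·33/518 = 8.3456
Stratum 2 (≥ 50 years): n = 447; a·d/n = 79·165/447 = 29.1611; b·c/n = 120·83/447 = 22.2819
OR_MH = (42.3166 + 29.1611) / (8.3456 + 22.2819) = 71.4777 / 30.6274 = 2.33378

2.33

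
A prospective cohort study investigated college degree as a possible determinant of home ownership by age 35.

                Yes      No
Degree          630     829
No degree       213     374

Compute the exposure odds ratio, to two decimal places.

Cells: a = 630, b = 829, c = 213, d = 374.
OR = (a·d)/(b·c) = (630 × 374) / (829 × 213) = 235620 / 176577 = 1.33438
The odds of home ownership by age 35 are about 1.33 times as high in the degree group.

1.33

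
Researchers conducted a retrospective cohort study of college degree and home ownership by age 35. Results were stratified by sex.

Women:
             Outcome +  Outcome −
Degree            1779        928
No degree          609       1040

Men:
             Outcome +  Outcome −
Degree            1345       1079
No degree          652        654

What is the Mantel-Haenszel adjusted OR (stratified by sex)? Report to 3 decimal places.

2.075

OR_MH = Σ(aᵢdᵢ/nᵢ) / Σ(bᵢcᵢ/nᵢ), where nᵢ is the stratum total.
Stratum 1 (Women): n = 4356; a·d/n = 1779·1040/4356 = 424.7383; b·c/n = 928·609/4356 = 129.7410
Stratum 2 (Men): n = 3730; a·d/n = 1345·654/3730 = 235.8257; b·c/n = 1079·652/3730 = 188.6080
OR_MH = (424.7383 + 235.8257) / (129.7410 + 188.6080) = 660.5640 / 318.3491 = 2.07497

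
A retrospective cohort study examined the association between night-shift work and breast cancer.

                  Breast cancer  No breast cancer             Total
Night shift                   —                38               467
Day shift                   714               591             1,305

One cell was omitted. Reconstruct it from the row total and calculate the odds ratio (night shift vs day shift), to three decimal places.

9.345

The missing cell is in the exposed row: 467 − 38 = 429.
So a = 429, b = 38, c = 714, d = 591.
OR = (a·d)/(b·c) = (429 × 591) / (38 × 714) = 253539 / 27132 = 9.34465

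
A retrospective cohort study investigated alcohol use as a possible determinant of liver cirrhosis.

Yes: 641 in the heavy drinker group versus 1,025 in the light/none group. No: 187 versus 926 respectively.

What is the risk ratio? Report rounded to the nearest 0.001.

From the description: a = 641, b = 187, c = 1025, d = 926.
Risk in exposed = 641/828 = 0.77415; risk in unexposed = 1025/1951 = 0.52537.
RR = 0.77415 / 0.52537 = 1.47354
The risk among the exposed is 1.47 times that among the unexposed.

1.474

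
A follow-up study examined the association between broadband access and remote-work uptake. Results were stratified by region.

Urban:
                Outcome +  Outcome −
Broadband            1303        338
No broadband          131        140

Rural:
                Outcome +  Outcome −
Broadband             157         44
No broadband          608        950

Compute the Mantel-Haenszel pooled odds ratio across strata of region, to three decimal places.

OR_MH = Σ(aᵢdᵢ/nᵢ) / Σ(bᵢcᵢ/nᵢ), where nᵢ is the stratum total.
Stratum 1 (Urban): n = 1912; a·d/n = 1303·140/1912 = 95.4079; b·c/n = 338·131/1912 = 23.1579
Stratum 2 (Rural): n = 1759; a·d/n = 157·950/1759 = 84.7925; b·c/n = 44·608/1759 = 15.2086
OR_MH = (95.4079 + 84.7925) / (23.1579 + 15.2086) = 180.2004 / 38.3666 = 4.69681

4.697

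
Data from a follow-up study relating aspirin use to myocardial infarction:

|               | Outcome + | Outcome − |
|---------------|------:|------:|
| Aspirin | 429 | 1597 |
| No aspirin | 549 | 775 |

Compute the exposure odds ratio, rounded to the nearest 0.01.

0.38

Cells: a = 429, b = 1597, c = 549, d = 775.
OR = (a·d)/(b·c) = (429 × 775) / (1597 × 549) = 332475 / 876753 = 0.37921
Exposure is associated with lower odds of myocardial infarction (OR = 0.38 < 1).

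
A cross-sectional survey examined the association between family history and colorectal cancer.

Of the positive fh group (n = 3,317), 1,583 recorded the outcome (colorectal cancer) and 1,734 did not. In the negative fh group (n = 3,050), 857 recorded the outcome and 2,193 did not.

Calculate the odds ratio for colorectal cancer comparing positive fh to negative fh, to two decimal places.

2.34

From the description: a = 1583, b = 1734, c = 857, d = 2193.
OR = (a·d)/(b·c) = (1583 × 2193) / (1734 × 857) = 3471519 / 1486038 = 2.33609
The odds of colorectal cancer are about 2.34 times as high in the positive fh group.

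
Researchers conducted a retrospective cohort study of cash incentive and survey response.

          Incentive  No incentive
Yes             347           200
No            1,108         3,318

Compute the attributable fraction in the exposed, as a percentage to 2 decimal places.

76.16

Reading the table with exposure as columns: a = 347 (Incentive, case), b = 1108 (Incentive, non-case), c = 200 (No incentive, case), d = 3318.
Risk in exposed = 347/1455 = 0.23849; risk in unexposed = 200/3518 = 0.05685.
RR = 0.23849/0.05685 = 4.19500
AR% = (RR − 1)/RR × 100 = (4.19500 − 1)/4.19500 × 100 = 76.1621%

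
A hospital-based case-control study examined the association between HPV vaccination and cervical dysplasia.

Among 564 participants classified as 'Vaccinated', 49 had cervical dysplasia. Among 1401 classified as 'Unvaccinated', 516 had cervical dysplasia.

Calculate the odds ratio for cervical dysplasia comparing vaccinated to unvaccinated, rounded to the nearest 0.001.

From the description: a = 49, b = 515, c = 516, d = 885.
OR = (a·d)/(b·c) = (49 × 885) / (515 × 516) = 43365 / 265740 = 0.16319
Exposure is associated with lower odds of cervical dysplasia (OR = 0.16 < 1).

0.163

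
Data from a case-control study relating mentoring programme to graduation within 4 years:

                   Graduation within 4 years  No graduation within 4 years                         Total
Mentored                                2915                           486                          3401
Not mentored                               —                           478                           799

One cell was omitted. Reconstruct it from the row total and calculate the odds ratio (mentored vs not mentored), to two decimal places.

The missing cell is in the unexposed row: 799 − 478 = 321.
So a = 2915, b = 486, c = 321, d = 478.
OR = (a·d)/(b·c) = (2915 × 478) / (486 × 321) = 1393370 / 156006 = 8.93152

8.93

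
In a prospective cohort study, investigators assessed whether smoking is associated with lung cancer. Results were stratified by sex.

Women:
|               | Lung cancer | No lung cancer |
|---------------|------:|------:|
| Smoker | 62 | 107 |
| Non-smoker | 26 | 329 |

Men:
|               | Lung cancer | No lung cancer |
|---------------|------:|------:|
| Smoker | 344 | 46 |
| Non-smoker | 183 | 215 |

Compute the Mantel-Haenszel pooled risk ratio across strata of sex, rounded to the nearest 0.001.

2.180

RR_MH = Σ(aᵢ·n₀ᵢ/nᵢ) / Σ(cᵢ·n₁ᵢ/nᵢ), with n₁ᵢ = aᵢ+bᵢ (exposed), n₀ᵢ = cᵢ+dᵢ (unexposed), nᵢ = n₁ᵢ+n₀ᵢ.
Stratum 1 (Women): n₁ = 169, n₀ = 355, n = 524; a·n₀/n = 62·355/524 = 42.0038; c·n₁/n = 26·169/524 = 8.3855
Stratum 2 (Men): n₁ = 390, n₀ = 398, n = 788; a·n₀/n = 344·398/788 = 173.7462; c·n₁/n = 183·390/788 = 90.5711
RR_MH = (42.0038 + 173.7462) / (8.3855 + 90.5711) = 215.7500 / 98.9566 = 2.18025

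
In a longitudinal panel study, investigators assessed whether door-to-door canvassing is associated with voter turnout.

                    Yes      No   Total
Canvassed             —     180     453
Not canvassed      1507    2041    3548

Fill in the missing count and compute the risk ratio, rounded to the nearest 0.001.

1.419

The missing cell is in the exposed row: 453 − 180 = 273.
So a = 273, b = 180, c = 1507, d = 2041.
RR = [a/(a+b)] / [c/(c+d)] = (273/453) / (1507/3548) = 0.60265/0.42475 = 1.41884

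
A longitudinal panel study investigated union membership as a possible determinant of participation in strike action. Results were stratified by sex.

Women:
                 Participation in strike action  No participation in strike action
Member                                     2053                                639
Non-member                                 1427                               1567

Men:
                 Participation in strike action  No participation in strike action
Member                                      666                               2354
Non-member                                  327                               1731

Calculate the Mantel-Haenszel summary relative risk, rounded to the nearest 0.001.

1.553

RR_MH = Σ(aᵢ·n₀ᵢ/nᵢ) / Σ(cᵢ·n₁ᵢ/nᵢ), with n₁ᵢ = aᵢ+bᵢ (exposed), n₀ᵢ = cᵢ+dᵢ (unexposed), nᵢ = n₁ᵢ+n₀ᵢ.
Stratum 1 (Women): n₁ = 2692, n₀ = 2994, n = 5686; a·n₀/n = 2053·2994/5686 = 1081.0204; c·n₁/n = 1427·2692/5686 = 675.6039
Stratum 2 (Men): n₁ = 3020, n₀ = 2058, n = 5078; a·n₀/n = 666·2058/5078 = 269.9149; c·n₁/n = 327·3020/5078 = 194.4742
RR_MH = (1081.0204 + 269.9149) / (675.6039 + 194.4742) = 1350.9353 / 870.0781 = 1.55266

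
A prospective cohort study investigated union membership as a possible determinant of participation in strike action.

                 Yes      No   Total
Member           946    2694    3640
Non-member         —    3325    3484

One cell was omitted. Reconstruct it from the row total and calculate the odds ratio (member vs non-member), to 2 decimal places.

The missing cell is in the unexposed row: 3484 − 3325 = 159.
So a = 946, b = 2694, c = 159, d = 3325.
OR = (a·d)/(b·c) = (946 × 3325) / (2694 × 159) = 3145450 / 428346 = 7.34325

7.34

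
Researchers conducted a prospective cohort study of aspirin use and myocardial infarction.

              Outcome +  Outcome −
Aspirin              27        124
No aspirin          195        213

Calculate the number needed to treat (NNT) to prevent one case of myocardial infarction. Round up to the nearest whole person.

4

Risk in treated group = 27/151 = 0.17881; risk in control = 195/408 = 0.47794.
Absolute risk reduction = 0.47794 − 0.17881 = 0.29913
NNT = 1 / ARR = 1 / 0.29913 = 3.343 → round up → 4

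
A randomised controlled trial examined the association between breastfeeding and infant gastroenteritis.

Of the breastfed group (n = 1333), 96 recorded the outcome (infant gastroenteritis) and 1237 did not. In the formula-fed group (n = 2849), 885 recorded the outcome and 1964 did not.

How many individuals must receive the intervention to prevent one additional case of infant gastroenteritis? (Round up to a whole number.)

Risk in treated group = 96/1333 = 0.07202; risk in control = 885/2849 = 0.31064.
Absolute risk reduction = 0.31064 − 0.07202 = 0.23862
NNT = 1 / ARR = 1 / 0.23862 = 4.191 → round up → 5

5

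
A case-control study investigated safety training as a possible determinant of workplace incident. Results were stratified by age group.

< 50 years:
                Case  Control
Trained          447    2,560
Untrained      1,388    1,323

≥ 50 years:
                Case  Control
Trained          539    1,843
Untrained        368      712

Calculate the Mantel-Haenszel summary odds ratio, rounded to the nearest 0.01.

OR_MH = Σ(aᵢdᵢ/nᵢ) / Σ(bᵢcᵢ/nᵢ), where nᵢ is the stratum total.
Stratum 1 (< 50 years): n = 5718; a·d/n = 447·1323/5718 = 103.4244; b·c/n = 2560·1388/5718 = 621.4201
Stratum 2 (≥ 50 years): n = 3462; a·d/n = 539·712/3462 = 110.8515; b·c/n = 1843·368/3462 = 195.9053
OR_MH = (103.4244 + 110.8515) / (621.4201 + 195.9053) = 214.2760 / 817.3253 = 0.26217

0.26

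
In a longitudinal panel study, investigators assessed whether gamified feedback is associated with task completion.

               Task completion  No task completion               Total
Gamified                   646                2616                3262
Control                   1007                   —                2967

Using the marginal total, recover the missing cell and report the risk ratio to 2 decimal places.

0.58

The missing cell is in the unexposed row: 2967 − 1007 = 1960.
So a = 646, b = 2616, c = 1007, d = 1960.
RR = [a/(a+b)] / [c/(c+d)] = (646/3262) / (1007/2967) = 0.19804/0.33940 = 0.58349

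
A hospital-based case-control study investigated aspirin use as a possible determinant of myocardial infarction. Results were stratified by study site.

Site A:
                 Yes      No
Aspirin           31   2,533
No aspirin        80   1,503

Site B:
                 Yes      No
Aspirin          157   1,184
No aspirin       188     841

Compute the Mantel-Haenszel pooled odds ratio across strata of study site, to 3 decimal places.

OR_MH = Σ(aᵢdᵢ/nᵢ) / Σ(bᵢcᵢ/nᵢ), where nᵢ is the stratum total.
Stratum 1 (Site A): n = 4147; a·d/n = 31·1503/4147 = 11.2354; b·c/n = 2533·80/4147 = 48.8642
Stratum 2 (Site B): n = 2370; a·d/n = 157·841/2370 = 55.7118; b·c/n = 1184·188/2370 = 93.9207
OR_MH = (11.2354 + 55.7118) / (48.8642 + 93.9207) = 66.9472 / 142.7849 = 0.46887

0.469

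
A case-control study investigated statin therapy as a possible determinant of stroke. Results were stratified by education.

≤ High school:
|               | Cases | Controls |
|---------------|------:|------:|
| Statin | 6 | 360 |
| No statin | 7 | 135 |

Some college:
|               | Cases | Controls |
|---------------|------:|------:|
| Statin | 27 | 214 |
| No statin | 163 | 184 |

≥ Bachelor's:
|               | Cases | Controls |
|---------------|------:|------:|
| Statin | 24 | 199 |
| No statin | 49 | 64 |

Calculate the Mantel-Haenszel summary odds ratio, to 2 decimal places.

0.16

OR_MH = Σ(aᵢdᵢ/nᵢ) / Σ(bᵢcᵢ/nᵢ), where nᵢ is the stratum total.
Stratum 1 (≤ High school): n = 508; a·d/n = 6·135/508 = 1.5945; b·c/n = 360·7/508 = 4.9606
Stratum 2 (Some college): n = 588; a·d/n = 27·184/588 = 8.4490; b·c/n = 214·163/588 = 59.3231
Stratum 3 (≥ Bachelor's): n = 336; a·d/n = 24·64/336 = 4.5714; b·c/n = 199·49/336 = 29.0208
OR_MH = (1.5945 + 8.4490 + 4.5714) / (4.9606 + 59.3231 + 29.0208) = 14.6149 / 93.3046 = 0.15664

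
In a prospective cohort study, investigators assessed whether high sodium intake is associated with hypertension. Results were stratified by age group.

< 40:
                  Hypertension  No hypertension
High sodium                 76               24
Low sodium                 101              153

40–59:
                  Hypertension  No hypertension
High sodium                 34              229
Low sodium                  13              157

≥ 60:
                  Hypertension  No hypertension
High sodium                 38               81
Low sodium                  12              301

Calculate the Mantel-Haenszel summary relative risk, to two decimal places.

RR_MH = Σ(aᵢ·n₀ᵢ/nᵢ) / Σ(cᵢ·n₁ᵢ/nᵢ), with n₁ᵢ = aᵢ+bᵢ (exposed), n₀ᵢ = cᵢ+dᵢ (unexposed), nᵢ = n₁ᵢ+n₀ᵢ.
Stratum 1 (< 40): n₁ = 100, n₀ = 254, n = 354; a·n₀/n = 76·254/354 = 54.5311; c·n₁/n = 101·100/354 = 28.5311
Stratum 2 (40–59): n₁ = 263, n₀ = 170, n = 433; a·n₀/n = 34·170/433 = 13.3487; c·n₁/n = 13·263/433 = 7.8961
Stratum 3 (≥ 60): n₁ = 119, n₀ = 313, n = 432; a·n₀/n = 38·313/432 = 27.5324; c·n₁/n = 12·119/432 = 3.3056
RR_MH = (54.5311 + 13.3487 + 27.5324) / (28.5311 + 7.8961 + 3.3056) = 95.4122 / 39.7327 = 2.40135

2.40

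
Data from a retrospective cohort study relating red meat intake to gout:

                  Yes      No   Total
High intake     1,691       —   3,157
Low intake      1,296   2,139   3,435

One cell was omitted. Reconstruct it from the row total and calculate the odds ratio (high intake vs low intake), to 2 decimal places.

1.90

The missing cell is in the exposed row: 3157 − 1691 = 1466.
So a = 1691, b = 1466, c = 1296, d = 2139.
OR = (a·d)/(b·c) = (1691 × 2139) / (1466 × 1296) = 3617049 / 1899936 = 1.90377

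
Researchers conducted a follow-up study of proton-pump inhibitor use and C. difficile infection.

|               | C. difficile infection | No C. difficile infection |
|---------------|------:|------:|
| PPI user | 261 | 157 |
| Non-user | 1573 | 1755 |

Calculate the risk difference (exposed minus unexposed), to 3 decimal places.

Cells: a = 261, b = 157, c = 1573, d = 1755.
Risk in exposed = 261/418 = 0.624402; risk in unexposed = 1573/3328 = 0.472656.
Risk difference = 0.624402 − 0.472656 = 0.151746

0.152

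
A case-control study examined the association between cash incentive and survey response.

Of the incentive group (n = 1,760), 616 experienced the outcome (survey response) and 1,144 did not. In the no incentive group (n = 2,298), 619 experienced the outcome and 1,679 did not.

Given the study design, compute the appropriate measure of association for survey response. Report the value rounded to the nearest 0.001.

1.461

From the description: a = 616, b = 1144, c = 619, d = 1679.
This is a case-control study: participants were sampled on outcome status, so risks in the source population cannot be estimated directly — relative risk is not valid here. The odds ratio is the appropriate measure.
OR = (a·d)/(b·c) = (616 × 1679) / (1144 × 619) = 1034264 / 708136 = 1.46054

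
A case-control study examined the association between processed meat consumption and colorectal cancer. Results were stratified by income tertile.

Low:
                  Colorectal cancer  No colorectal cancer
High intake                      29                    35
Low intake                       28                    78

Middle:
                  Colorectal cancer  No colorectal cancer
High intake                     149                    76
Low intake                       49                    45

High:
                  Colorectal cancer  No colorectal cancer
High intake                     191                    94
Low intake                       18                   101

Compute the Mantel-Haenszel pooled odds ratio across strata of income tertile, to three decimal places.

OR_MH = Σ(aᵢdᵢ/nᵢ) / Σ(bᵢcᵢ/nᵢ), where nᵢ is the stratum total.
Stratum 1 (Low): n = 170; a·d/n = 29·78/170 = 13.3059; b·c/n = 35·28/170 = 5.7647
Stratum 2 (Middle): n = 319; a·d/n = 149·45/319 = 21.0188; b·c/n = 76·49/319 = 11.6740
Stratum 3 (High): n = 404; a·d/n = 191·101/404 = 47.7500; b·c/n = 94·18/404 = 4.1881
OR_MH = (13.3059 + 21.0188 + 47.7500) / (5.7647 + 11.6740 + 4.1881) = 82.0747 / 21.6268 = 3.79504

3.795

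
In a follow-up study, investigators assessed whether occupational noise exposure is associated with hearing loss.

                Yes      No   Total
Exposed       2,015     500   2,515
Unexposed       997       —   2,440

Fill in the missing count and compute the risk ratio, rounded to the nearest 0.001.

The missing cell is in the unexposed row: 2440 − 997 = 1443.
So a = 2015, b = 500, c = 997, d = 1443.
RR = [a/(a+b)] / [c/(c+d)] = (2015/2515) / (997/2440) = 0.80119/0.40861 = 1.96079

1.961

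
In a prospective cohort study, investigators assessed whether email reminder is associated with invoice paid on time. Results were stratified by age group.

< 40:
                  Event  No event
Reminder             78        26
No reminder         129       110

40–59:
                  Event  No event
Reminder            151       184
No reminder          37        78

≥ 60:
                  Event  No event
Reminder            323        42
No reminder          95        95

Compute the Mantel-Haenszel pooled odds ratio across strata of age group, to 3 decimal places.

3.317

OR_MH = Σ(aᵢdᵢ/nᵢ) / Σ(bᵢcᵢ/nᵢ), where nᵢ is the stratum total.
Stratum 1 (< 40): n = 343; a·d/n = 78·110/343 = 25.0146; b·c/n = 26·129/343 = 9.7784
Stratum 2 (40–59): n = 450; a·d/n = 151·78/450 = 26.1733; b·c/n = 184·37/450 = 15.1289
Stratum 3 (≥ 60): n = 555; a·d/n = 323·95/555 = 55.2883; b·c/n = 42·95/555 = 7.1892
OR_MH = (25.0146 + 26.1733 + 55.2883) / (9.7784 + 15.1289 + 7.1892) = 106.4762 / 32.0965 = 3.31738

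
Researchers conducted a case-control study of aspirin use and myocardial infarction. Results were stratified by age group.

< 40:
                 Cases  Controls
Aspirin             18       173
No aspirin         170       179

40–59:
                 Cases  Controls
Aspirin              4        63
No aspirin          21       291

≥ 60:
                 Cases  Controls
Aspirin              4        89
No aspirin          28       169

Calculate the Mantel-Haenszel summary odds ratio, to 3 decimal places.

0.171

OR_MH = Σ(aᵢdᵢ/nᵢ) / Σ(bᵢcᵢ/nᵢ), where nᵢ is the stratum total.
Stratum 1 (< 40): n = 540; a·d/n = 18·179/540 = 5.9667; b·c/n = 173·170/540 = 54.4630
Stratum 2 (40–59): n = 379; a·d/n = 4·291/379 = 3.0712; b·c/n = 63·21/379 = 3.4908
Stratum 3 (≥ 60): n = 290; a·d/n = 4·169/290 = 2.3310; b·c/n = 89·28/290 = 8.5931
OR_MH = (5.9667 + 3.0712 + 2.3310) / (54.4630 + 3.4908 + 8.5931) = 11.3689 / 66.5468 = 0.17084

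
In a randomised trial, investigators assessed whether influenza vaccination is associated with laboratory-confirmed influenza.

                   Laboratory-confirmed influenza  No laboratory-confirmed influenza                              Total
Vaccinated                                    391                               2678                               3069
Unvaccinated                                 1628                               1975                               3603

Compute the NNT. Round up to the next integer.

Risk in treated group = 391/3069 = 0.12740; risk in control = 1628/3603 = 0.45185.
Absolute risk reduction = 0.45185 − 0.12740 = 0.32444
NNT = 1 / ARR = 1 / 0.32444 = 3.082 → round up → 4

4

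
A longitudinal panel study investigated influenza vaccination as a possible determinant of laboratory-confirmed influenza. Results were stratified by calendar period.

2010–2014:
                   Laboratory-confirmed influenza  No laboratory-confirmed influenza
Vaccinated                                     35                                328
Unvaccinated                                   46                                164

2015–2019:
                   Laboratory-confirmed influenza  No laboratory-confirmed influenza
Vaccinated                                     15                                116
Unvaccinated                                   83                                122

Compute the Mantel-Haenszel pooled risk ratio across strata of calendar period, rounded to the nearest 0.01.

RR_MH = Σ(aᵢ·n₀ᵢ/nᵢ) / Σ(cᵢ·n₁ᵢ/nᵢ), with n₁ᵢ = aᵢ+bᵢ (exposed), n₀ᵢ = cᵢ+dᵢ (unexposed), nᵢ = n₁ᵢ+n₀ᵢ.
Stratum 1 (2010–2014): n₁ = 363, n₀ = 210, n = 573; a·n₀/n = 35·210/573 = 12.8272; c·n₁/n = 46·363/573 = 29.1414
Stratum 2 (2015–2019): n₁ = 131, n₀ = 205, n = 336; a·n₀/n = 15·205/336 = 9.1518; c·n₁/n = 83·131/336 = 32.3601
RR_MH = (12.8272 + 9.1518) / (29.1414 + 32.3601) = 21.9790 / 61.5015 = 0.35737

0.36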